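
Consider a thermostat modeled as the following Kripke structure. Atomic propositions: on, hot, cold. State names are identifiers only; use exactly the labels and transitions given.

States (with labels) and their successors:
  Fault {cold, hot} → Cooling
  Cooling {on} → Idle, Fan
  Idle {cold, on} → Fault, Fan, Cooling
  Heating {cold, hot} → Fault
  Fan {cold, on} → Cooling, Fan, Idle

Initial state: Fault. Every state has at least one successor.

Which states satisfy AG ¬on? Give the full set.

none

States satisfying ¬on: {Fault, Heating}.
States satisfying AG ¬on: ∅.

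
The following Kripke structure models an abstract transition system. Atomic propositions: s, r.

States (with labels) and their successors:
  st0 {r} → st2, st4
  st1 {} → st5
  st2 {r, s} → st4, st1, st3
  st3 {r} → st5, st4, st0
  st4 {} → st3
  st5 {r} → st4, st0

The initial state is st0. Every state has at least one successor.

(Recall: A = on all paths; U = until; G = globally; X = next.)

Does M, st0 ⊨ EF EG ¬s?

States satisfying EG ¬s: {st0, st1, st3, st4, st5}.
States satisfying EF EG ¬s: {st0, st1, st2, st3, st4, st5}.
Some path from st0 reaches a state where EG ¬s holds.
st0 ∈ Sat(EF EG ¬s).

Holds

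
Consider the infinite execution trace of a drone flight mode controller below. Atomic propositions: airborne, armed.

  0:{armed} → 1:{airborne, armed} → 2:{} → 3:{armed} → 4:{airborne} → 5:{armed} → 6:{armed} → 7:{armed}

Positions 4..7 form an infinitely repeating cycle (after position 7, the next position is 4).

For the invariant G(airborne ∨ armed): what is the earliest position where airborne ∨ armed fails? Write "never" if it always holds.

2

Check airborne ∨ armed at each position in order: 0 ✓, 1 ✓.
At position 2 the labels are {}, so airborne ∨ armed is false there. This is the first violation.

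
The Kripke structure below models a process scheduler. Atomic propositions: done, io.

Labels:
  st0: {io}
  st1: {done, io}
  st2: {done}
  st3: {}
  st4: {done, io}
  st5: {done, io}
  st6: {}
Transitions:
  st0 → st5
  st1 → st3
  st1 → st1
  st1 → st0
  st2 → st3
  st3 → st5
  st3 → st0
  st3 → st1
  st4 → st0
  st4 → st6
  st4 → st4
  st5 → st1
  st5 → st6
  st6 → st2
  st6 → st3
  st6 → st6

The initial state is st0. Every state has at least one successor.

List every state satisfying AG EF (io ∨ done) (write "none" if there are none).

{st0, st1, st2, st3, st4, st5, st6}

States satisfying EF (io ∨ done): {st0, st1, st2, st3, st4, st5, st6}.
States satisfying AG EF (io ∨ done): {st0, st1, st2, st3, st4, st5, st6}.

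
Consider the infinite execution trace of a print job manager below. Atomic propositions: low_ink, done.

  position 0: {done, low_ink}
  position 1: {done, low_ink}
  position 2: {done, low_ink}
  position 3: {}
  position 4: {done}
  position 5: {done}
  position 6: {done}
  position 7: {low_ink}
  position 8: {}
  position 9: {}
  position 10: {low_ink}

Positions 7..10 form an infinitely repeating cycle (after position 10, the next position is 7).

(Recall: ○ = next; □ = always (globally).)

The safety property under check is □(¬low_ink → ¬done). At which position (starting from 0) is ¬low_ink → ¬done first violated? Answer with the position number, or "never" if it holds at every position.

4

Check ¬low_ink → ¬done at each position in order: 0 ✓, 1 ✓, 2 ✓, 3 ✓.
At position 4 the labels are {done}, so ¬low_ink → ¬done is false there. This is the first violation.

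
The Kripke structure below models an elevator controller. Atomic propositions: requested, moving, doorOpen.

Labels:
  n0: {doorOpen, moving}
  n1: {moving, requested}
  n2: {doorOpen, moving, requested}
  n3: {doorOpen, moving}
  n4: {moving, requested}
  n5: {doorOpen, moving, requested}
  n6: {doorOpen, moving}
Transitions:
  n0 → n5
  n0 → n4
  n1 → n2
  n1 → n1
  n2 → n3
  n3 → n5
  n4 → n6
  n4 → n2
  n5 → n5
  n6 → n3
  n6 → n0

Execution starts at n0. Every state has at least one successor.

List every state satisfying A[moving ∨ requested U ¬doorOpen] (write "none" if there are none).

{n1, n4}

States satisfying moving ∨ requested: {n0, n1, n2, n3, n4, n5, n6}.
States satisfying ¬doorOpen: {n1, n4}.
States satisfying A[moving ∨ requested U ¬doorOpen]: {n1, n4}.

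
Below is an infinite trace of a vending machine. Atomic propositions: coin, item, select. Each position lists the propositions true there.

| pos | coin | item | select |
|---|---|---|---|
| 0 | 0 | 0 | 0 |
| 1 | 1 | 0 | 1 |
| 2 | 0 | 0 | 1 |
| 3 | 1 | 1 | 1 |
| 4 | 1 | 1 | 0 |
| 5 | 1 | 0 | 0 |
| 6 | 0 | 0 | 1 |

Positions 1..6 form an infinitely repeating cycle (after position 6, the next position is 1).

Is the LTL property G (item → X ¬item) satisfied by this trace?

Violated

item → X ¬item must hold at every position from 0 onward. It fails at position 3, so G (item → X ¬item) is false.
Positions where item holds: 3, 4.
Check X ¬item at each: 3→fails, 4→ok.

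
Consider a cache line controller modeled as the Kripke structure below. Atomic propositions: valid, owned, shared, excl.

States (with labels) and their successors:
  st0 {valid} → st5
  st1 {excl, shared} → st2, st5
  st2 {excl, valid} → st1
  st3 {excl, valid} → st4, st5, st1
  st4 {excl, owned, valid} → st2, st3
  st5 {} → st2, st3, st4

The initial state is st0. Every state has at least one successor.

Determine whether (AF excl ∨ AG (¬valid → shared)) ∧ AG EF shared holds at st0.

States satisfying excl: {st1, st2, st3, st4}.
States satisfying AF excl: {st0, st1, st2, st3, st4, st5}.
States satisfying ¬valid → shared: {st0, st1, st2, st3, st4}.
States satisfying AG (¬valid → shared): ∅.
States satisfying AF excl ∨ AG (¬valid → shared): {st0, st1, st2, st3, st4, st5}.
States satisfying EF shared: {st0, st1, st2, st3, st4, st5}.
States satisfying AG EF shared: {st0, st1, st2, st3, st4, st5}.
States satisfying (AF excl ∨ AG (¬valid → shared)) ∧ AG EF shared: {st0, st1, st2, st3, st4, st5}.
st0 ∈ Sat((AF excl ∨ AG (¬valid → shared)) ∧ AG EF shared).

Yes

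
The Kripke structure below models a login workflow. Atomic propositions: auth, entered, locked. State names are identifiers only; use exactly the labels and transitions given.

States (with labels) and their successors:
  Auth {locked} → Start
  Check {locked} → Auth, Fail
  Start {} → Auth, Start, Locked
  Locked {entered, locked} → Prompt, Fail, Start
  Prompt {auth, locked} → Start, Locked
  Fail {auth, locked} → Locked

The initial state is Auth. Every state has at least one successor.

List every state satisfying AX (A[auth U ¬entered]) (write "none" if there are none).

{Auth, Check, Locked}

States satisfying A[auth U ¬entered]: {Auth, Check, Start, Prompt, Fail}.
States satisfying AX (A[auth U ¬entered]): {Auth, Check, Locked}.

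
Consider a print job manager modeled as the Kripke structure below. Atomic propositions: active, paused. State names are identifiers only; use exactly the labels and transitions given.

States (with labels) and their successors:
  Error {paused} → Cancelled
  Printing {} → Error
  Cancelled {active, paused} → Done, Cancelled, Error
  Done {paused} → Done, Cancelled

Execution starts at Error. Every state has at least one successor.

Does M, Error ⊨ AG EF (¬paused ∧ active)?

Violated

States satisfying EF (¬paused ∧ active): ∅.
States satisfying AG EF (¬paused ∧ active): ∅.
Cancelled is reachable from Error and violates EF (¬paused ∧ active), so AG fails at Error.
Error ∉ Sat(AG EF (¬paused ∧ active)).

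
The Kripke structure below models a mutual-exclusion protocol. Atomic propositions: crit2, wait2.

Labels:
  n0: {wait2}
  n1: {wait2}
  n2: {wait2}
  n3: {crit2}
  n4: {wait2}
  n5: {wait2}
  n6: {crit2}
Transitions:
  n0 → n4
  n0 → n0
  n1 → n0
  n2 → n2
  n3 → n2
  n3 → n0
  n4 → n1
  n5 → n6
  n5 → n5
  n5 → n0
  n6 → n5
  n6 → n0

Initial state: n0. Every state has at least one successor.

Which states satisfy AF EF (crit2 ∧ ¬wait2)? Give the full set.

{n3, n5, n6}

States satisfying EF (crit2 ∧ ¬wait2): {n3, n5, n6}.
States satisfying AF EF (crit2 ∧ ¬wait2): {n3, n5, n6}.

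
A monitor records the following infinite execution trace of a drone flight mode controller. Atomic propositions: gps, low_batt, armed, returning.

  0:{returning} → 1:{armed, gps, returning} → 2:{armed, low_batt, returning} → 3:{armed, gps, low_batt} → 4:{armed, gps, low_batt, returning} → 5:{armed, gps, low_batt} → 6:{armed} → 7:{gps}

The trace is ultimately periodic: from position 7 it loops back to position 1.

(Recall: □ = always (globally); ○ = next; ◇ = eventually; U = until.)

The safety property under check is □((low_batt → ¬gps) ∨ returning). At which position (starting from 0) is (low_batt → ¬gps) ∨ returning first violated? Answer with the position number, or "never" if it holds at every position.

Check (low_batt → ¬gps) ∨ returning at each position in order: 0 ✓, 1 ✓, 2 ✓.
At position 3 the labels are {armed, gps, low_batt}, so (low_batt → ¬gps) ∨ returning is false there. This is the first violation.

3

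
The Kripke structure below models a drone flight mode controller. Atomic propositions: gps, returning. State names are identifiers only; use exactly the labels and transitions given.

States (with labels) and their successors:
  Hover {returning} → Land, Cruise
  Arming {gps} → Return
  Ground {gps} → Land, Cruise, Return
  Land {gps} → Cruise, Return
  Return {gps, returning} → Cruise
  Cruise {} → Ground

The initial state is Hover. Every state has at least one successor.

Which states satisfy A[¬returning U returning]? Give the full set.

States satisfying ¬returning: {Arming, Ground, Land, Cruise}.
States satisfying returning: {Hover, Return}.
States satisfying A[¬returning U returning]: {Hover, Arming, Return}.

{Hover, Arming, Return}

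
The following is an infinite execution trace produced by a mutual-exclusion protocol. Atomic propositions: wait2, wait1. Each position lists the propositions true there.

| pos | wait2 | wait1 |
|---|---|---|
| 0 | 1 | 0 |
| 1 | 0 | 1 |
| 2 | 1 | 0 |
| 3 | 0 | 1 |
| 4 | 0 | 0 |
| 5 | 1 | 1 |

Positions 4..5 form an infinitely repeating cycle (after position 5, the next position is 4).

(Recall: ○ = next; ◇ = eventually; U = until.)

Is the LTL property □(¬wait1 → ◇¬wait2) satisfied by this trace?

¬wait1 → ◇¬wait2 holds at every position 0..5, and those are all positions ever visited, so □(¬wait1 → ◇¬wait2) holds.
Positions where ¬wait1 holds: 0, 2, 4.
Check ◇¬wait2 at each: 0→ok, 2→ok, 4→ok.

Yes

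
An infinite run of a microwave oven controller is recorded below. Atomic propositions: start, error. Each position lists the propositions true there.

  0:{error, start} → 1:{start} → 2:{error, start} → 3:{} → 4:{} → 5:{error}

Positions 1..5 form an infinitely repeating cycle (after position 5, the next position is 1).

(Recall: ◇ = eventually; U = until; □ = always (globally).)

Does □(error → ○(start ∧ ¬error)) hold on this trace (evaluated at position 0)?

Does not hold

error → ○(start ∧ ¬error) must hold at every position from 0 onward. It fails at position 2, so □(error → ○(start ∧ ¬error)) is false.
Positions where error holds: 0, 2, 5.
Check ○(start ∧ ¬error) at each: 0→ok, 2→fails, 5→ok.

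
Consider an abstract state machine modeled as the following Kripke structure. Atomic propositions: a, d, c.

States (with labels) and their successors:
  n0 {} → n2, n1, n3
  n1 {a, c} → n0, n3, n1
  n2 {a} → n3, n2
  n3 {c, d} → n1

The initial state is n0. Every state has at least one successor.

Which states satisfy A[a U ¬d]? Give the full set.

{n0, n1, n2}

States satisfying a: {n1, n2}.
States satisfying ¬d: {n0, n1, n2}.
States satisfying A[a U ¬d]: {n0, n1, n2}.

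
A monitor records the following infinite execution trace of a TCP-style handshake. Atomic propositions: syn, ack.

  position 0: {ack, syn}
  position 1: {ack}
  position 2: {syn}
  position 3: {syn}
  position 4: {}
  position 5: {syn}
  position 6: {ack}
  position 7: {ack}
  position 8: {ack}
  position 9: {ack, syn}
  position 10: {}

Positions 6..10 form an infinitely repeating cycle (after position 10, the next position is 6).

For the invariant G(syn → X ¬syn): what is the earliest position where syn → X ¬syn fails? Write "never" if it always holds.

2

Check syn → X ¬syn at each position in order: 0 ✓, 1 ✓.
At position 2 the labels are {syn} and the next position 3 has {syn}, so syn → X ¬syn is false there. This is the first violation.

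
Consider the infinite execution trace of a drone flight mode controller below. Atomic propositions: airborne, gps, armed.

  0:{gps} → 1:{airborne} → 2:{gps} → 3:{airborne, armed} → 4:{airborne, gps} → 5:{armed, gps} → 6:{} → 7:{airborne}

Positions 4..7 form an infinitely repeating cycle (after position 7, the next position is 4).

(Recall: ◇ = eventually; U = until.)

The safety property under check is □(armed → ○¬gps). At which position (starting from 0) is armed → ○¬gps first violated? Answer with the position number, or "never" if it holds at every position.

Check armed → ○¬gps at each position in order: 0 ✓, 1 ✓, 2 ✓.
At position 3 the labels are {airborne, armed} and the next position 4 has {airborne, gps}, so armed → ○¬gps is false there. This is the first violation.

3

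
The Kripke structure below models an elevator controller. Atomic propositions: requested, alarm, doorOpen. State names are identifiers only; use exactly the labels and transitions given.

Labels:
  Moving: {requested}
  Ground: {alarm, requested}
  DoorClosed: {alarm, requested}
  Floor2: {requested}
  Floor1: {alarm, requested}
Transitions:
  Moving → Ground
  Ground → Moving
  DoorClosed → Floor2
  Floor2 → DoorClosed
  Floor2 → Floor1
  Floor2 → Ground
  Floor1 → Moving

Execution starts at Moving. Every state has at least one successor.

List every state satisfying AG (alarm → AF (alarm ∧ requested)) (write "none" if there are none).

States satisfying alarm → AF (alarm ∧ requested): {Moving, Ground, DoorClosed, Floor2, Floor1}.
States satisfying AG (alarm → AF (alarm ∧ requested)): {Moving, Ground, DoorClosed, Floor2, Floor1}.

{Moving, Ground, DoorClosed, Floor2, Floor1}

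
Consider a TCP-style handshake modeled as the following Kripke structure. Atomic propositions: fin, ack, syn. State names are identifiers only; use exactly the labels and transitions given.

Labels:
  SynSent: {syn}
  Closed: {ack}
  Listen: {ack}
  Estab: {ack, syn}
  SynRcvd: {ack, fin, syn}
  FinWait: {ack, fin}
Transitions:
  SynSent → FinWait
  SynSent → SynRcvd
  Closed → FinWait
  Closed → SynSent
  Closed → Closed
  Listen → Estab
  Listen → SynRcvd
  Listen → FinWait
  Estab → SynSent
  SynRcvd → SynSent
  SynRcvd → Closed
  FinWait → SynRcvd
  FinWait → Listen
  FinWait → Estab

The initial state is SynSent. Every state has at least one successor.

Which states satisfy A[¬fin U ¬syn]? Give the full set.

States satisfying ¬fin: {SynSent, Closed, Listen, Estab}.
States satisfying ¬syn: {Closed, Listen, FinWait}.
States satisfying A[¬fin U ¬syn]: {Closed, Listen, FinWait}.

{Closed, Listen, FinWait}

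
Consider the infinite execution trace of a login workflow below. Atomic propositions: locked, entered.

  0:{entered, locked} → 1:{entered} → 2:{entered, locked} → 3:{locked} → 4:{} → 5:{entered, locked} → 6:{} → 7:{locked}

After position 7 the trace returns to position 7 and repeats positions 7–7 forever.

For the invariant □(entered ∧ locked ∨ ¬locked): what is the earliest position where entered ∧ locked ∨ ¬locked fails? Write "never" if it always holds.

3

Check entered ∧ locked ∨ ¬locked at each position in order: 0 ✓, 1 ✓, 2 ✓.
At position 3 the labels are {locked}, so entered ∧ locked ∨ ¬locked is false there. This is the first violation.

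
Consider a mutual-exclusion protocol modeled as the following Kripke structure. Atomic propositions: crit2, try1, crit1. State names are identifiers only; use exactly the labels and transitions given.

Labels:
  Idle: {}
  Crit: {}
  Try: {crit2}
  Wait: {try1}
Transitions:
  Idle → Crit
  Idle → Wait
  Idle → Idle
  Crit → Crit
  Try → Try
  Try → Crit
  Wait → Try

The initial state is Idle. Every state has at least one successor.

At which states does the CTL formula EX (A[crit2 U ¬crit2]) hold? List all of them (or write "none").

States satisfying A[crit2 U ¬crit2]: {Idle, Crit, Wait}.
States satisfying EX (A[crit2 U ¬crit2]): {Idle, Crit, Try}.

{Idle, Crit, Try}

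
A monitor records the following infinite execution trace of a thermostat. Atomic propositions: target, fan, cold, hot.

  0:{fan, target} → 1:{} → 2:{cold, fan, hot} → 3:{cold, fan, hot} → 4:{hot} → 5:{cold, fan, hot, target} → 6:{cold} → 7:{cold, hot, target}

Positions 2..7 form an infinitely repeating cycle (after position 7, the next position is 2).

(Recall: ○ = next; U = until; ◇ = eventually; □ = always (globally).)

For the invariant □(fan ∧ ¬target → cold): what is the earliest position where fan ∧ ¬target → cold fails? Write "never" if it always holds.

never

fan ∧ ¬target → cold holds at every position 0..7, and those are all the positions the trace ever visits, so the invariant □(fan ∧ ¬target → cold) is never violated.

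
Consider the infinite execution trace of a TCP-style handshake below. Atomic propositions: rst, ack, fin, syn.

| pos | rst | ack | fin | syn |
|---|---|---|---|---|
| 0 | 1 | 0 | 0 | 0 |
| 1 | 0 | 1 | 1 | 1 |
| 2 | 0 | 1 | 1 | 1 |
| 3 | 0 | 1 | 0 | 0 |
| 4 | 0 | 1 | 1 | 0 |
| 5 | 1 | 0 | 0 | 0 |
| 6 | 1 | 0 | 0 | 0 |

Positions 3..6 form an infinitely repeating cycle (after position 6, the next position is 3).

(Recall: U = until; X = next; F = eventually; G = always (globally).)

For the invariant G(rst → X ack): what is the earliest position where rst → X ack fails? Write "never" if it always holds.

Check rst → X ack at each position in order: 0 ✓, 1 ✓, 2 ✓, 3 ✓, 4 ✓.
At position 5 the labels are {rst} and the next position 6 has {rst}, so rst → X ack is false there. This is the first violation.

5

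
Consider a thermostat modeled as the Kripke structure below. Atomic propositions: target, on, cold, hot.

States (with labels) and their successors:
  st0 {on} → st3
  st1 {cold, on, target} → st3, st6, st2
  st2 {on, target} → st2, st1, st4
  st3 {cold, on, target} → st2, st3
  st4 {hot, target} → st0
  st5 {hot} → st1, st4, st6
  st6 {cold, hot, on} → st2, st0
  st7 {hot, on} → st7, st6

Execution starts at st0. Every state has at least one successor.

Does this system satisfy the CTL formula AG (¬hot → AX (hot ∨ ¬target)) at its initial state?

No

States satisfying ¬hot → AX (hot ∨ ¬target): {st4, st5, st6, st7}.
States satisfying AG (¬hot → AX (hot ∨ ¬target)): ∅.
st0 is reachable from st0 and violates ¬hot → AX (hot ∨ ¬target), so AG fails at st0.
st0 ∉ Sat(AG (¬hot → AX (hot ∨ ¬target))).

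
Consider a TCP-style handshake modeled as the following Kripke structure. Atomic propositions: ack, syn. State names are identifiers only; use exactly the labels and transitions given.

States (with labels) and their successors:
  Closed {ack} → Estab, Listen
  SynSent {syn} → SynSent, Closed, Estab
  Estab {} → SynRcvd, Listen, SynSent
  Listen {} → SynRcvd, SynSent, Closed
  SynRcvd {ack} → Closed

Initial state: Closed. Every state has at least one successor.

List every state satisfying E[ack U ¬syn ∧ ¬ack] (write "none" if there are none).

States satisfying ack: {Closed, SynRcvd}.
States satisfying ¬syn ∧ ¬ack: {Estab, Listen}.
States satisfying E[ack U ¬syn ∧ ¬ack]: {Closed, Estab, Listen, SynRcvd}.

{Closed, Estab, Listen, SynRcvd}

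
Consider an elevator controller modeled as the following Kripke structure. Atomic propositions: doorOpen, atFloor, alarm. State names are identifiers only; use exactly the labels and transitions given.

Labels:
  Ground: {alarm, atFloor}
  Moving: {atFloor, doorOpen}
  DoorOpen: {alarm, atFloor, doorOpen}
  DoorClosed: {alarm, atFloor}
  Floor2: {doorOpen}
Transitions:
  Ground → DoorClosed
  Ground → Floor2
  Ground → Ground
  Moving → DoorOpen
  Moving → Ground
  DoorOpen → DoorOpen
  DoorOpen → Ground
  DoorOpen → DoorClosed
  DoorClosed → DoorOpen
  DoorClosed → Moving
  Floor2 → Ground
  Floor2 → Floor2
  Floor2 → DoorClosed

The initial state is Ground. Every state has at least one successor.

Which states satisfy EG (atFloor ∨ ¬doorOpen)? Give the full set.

States satisfying atFloor ∨ ¬doorOpen: {Ground, Moving, DoorOpen, DoorClosed}.
States satisfying EG (atFloor ∨ ¬doorOpen): {Ground, Moving, DoorOpen, DoorClosed}.

{Ground, Moving, DoorOpen, DoorClosed}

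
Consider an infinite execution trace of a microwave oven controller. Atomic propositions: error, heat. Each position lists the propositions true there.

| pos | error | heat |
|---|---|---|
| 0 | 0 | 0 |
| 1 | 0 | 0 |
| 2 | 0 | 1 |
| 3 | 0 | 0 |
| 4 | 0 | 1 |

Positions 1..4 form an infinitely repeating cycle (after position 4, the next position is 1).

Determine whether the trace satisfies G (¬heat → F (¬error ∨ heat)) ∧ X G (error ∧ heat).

¬heat → F (¬error ∨ heat) holds at every position 0..4, and those are all positions ever visited, so G (¬heat → F (¬error ∨ heat)) holds.
Positions where ¬heat holds: 0, 1, 3.
Check F (¬error ∨ heat) at each: 0→ok, 1→ok, 3→ok.
The position after 0 is 1; G (error ∧ heat) is false there.
At position 0: G (¬heat → F (¬error ∨ heat)) is true; X G (error ∧ heat) is false; so G (¬heat → F (¬error ∨ heat)) ∧ X G (error ∧ heat) is false.

No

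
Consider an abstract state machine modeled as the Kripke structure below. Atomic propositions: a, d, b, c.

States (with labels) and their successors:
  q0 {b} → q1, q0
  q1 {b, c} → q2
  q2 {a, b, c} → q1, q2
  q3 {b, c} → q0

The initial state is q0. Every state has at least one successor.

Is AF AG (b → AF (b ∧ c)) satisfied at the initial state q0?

States satisfying AG (b → AF (b ∧ c)): {q1, q2}.
States satisfying AF AG (b → AF (b ∧ c)): {q1, q2}.
There is a path from q0 along which AG (b → AF (b ∧ c)) never holds.
q0 ∉ Sat(AF AG (b → AF (b ∧ c))).

No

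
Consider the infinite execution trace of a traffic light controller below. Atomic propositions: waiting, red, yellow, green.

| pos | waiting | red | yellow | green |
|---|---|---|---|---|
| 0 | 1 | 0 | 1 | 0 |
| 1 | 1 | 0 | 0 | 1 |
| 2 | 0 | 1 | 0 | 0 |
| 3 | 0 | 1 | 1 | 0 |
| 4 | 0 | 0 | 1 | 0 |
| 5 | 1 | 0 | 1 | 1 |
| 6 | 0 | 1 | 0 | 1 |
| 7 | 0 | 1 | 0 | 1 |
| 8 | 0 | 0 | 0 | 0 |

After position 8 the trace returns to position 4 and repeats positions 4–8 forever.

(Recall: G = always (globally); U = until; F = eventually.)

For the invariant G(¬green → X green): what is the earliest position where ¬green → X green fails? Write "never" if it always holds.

2

Check ¬green → X green at each position in order: 0 ✓, 1 ✓.
At position 2 the labels are {red} and the next position 3 has {red, yellow}, so ¬green → X green is false there. This is the first violation.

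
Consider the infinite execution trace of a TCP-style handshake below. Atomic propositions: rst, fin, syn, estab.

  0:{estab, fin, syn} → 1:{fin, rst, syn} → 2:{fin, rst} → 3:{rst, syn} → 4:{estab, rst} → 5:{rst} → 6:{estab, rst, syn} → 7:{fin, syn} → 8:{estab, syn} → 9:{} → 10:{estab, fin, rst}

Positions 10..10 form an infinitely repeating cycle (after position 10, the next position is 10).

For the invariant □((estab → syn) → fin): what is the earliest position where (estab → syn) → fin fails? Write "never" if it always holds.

Check (estab → syn) → fin at each position in order: 0 ✓, 1 ✓, 2 ✓.
At position 3 the labels are {rst, syn}, so (estab → syn) → fin is false there. This is the first violation.

3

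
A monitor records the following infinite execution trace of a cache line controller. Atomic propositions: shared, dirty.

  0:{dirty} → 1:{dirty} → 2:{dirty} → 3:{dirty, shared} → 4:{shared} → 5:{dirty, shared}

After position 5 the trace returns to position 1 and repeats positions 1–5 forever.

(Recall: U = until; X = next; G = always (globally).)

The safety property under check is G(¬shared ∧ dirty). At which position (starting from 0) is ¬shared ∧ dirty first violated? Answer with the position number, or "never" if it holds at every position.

3

Check ¬shared ∧ dirty at each position in order: 0 ✓, 1 ✓, 2 ✓.
At position 3 the labels are {dirty, shared}, so ¬shared ∧ dirty is false there. This is the first violation.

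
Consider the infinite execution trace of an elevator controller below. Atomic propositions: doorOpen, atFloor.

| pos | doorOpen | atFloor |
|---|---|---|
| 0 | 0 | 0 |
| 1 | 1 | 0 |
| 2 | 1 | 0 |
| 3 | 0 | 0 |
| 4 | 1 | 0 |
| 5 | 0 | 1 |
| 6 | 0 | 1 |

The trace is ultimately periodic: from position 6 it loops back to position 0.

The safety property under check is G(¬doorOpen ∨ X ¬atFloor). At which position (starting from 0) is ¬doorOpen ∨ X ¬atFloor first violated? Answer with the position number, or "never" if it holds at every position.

4

Check ¬doorOpen ∨ X ¬atFloor at each position in order: 0 ✓, 1 ✓, 2 ✓, 3 ✓.
At position 4 the labels are {doorOpen} and the next position 5 has {atFloor}, so ¬doorOpen ∨ X ¬atFloor is false there. This is the first violation.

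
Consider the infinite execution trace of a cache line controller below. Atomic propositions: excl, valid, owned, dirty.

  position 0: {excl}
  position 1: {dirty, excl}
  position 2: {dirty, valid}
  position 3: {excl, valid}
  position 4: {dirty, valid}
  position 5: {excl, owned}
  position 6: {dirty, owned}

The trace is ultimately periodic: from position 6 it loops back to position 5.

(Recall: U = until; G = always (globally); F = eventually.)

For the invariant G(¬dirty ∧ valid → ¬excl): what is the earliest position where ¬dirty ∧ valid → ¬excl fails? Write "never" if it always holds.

3

Check ¬dirty ∧ valid → ¬excl at each position in order: 0 ✓, 1 ✓, 2 ✓.
At position 3 the labels are {excl, valid}, so ¬dirty ∧ valid → ¬excl is false there. This is the first violation.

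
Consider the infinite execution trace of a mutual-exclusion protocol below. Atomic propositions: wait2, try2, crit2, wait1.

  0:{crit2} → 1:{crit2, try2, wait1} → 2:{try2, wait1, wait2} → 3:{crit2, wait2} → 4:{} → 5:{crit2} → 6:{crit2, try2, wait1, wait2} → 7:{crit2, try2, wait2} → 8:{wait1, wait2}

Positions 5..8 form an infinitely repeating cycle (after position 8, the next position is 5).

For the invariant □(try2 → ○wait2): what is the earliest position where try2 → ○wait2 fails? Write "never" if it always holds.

never

try2 → ○wait2 holds at every position 0..8, and those are all the positions the trace ever visits, so the invariant □(try2 → ○wait2) is never violated.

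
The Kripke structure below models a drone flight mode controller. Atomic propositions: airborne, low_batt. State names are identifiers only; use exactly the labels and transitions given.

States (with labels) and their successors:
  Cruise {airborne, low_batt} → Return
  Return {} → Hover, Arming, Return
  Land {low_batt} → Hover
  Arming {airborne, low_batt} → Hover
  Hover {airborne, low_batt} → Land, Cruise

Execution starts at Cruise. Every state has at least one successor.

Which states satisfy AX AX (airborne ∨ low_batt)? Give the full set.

States satisfying AX (airborne ∨ low_batt): {Land, Arming, Hover}.
States satisfying AX AX (airborne ∨ low_batt): {Land, Arming}.

{Land, Arming}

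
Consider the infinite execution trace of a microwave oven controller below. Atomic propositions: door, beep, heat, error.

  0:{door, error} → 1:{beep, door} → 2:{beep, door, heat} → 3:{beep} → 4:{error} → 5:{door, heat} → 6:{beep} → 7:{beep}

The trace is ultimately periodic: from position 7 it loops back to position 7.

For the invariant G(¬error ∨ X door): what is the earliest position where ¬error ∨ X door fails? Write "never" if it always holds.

never

¬error ∨ X door holds at every position 0..7, and those are all the positions the trace ever visits, so the invariant G(¬error ∨ X door) is never violated.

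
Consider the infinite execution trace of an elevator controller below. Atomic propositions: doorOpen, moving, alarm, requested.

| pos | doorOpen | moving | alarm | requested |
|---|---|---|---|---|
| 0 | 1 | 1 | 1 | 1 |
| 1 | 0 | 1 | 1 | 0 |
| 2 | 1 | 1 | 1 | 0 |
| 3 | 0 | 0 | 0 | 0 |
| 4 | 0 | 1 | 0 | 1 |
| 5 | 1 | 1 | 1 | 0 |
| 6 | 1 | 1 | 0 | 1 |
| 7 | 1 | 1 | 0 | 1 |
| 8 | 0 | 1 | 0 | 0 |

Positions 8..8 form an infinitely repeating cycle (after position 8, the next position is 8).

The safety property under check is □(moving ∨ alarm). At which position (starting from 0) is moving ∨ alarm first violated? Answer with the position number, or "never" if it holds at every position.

Check moving ∨ alarm at each position in order: 0 ✓, 1 ✓, 2 ✓.
At position 3 the labels are {}, so moving ∨ alarm is false there. This is the first violation.

3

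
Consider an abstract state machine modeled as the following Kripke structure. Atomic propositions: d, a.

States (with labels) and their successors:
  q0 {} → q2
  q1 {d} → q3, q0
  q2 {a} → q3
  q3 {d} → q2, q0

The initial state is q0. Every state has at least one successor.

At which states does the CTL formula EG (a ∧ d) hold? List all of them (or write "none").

States satisfying a ∧ d: ∅.
States satisfying EG (a ∧ d): ∅.

none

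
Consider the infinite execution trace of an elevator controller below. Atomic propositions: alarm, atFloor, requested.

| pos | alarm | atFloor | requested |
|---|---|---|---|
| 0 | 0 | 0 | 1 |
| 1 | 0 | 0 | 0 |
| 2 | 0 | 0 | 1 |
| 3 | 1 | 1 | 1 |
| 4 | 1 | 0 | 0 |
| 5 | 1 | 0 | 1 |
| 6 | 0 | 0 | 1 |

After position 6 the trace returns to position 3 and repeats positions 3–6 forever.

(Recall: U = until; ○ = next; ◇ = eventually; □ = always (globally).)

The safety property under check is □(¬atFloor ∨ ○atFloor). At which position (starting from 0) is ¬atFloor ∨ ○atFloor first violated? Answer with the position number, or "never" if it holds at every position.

Check ¬atFloor ∨ ○atFloor at each position in order: 0 ✓, 1 ✓, 2 ✓.
At position 3 the labels are {alarm, atFloor, requested} and the next position 4 has {alarm}, so ¬atFloor ∨ ○atFloor is false there. This is the first violation.

3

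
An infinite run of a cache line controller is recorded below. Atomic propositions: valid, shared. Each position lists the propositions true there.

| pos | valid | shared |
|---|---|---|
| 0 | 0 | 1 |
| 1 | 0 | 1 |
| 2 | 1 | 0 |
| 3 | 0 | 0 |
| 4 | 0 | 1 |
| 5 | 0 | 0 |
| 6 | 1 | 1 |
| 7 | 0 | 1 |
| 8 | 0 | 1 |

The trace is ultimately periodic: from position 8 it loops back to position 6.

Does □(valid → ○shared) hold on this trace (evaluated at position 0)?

valid → ○shared must hold at every position from 0 onward. It fails at position 2, so □(valid → ○shared) is false.
Positions where valid holds: 2, 6.
Check ○shared at each: 2→fails, 6→ok.

Violated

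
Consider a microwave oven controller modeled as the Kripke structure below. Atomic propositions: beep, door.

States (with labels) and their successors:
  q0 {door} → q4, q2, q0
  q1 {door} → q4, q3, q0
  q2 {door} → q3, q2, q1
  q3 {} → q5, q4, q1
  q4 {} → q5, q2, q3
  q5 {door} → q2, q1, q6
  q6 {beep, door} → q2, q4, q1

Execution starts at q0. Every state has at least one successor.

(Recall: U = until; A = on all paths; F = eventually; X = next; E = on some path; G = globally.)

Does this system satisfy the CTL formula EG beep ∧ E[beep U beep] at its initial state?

No

States satisfying beep: {q6}.
States satisfying EG beep: ∅.
States satisfying E[beep U beep]: {q6}.
States satisfying EG beep ∧ E[beep U beep]: ∅.
q0 ∉ Sat(EG beep ∧ E[beep U beep]).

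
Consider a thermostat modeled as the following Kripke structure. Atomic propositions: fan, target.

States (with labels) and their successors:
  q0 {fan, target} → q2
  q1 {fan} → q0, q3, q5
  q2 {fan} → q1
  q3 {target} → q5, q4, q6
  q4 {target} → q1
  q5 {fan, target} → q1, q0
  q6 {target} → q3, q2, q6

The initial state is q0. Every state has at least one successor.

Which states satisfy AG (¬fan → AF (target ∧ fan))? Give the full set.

States satisfying ¬fan → AF (target ∧ fan): {q0, q1, q2, q5}.
States satisfying AG (¬fan → AF (target ∧ fan)): ∅.

none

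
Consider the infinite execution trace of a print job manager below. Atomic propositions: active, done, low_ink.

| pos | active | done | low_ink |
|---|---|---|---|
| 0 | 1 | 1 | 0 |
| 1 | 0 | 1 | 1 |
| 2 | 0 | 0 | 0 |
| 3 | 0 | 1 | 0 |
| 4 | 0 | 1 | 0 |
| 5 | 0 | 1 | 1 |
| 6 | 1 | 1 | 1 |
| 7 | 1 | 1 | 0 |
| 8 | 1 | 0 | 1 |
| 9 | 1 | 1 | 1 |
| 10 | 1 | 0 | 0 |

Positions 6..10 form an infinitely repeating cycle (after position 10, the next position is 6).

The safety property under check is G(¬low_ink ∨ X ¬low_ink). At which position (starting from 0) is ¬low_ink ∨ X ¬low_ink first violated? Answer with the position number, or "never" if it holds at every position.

5

Check ¬low_ink ∨ X ¬low_ink at each position in order: 0 ✓, 1 ✓, 2 ✓, 3 ✓, 4 ✓.
At position 5 the labels are {done, low_ink} and the next position 6 has {active, done, low_ink}, so ¬low_ink ∨ X ¬low_ink is false there. This is the first violation.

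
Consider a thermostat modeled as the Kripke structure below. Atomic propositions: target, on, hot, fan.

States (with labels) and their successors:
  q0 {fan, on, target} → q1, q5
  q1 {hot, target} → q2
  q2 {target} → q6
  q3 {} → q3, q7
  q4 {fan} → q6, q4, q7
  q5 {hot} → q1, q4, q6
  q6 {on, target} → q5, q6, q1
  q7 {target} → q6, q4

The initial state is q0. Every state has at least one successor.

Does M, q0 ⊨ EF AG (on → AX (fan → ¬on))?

Satisfied

States satisfying AG (on → AX (fan → ¬on)): {q0, q1, q2, q3, q4, q5, q6, q7}.
States satisfying EF AG (on → AX (fan → ¬on)): {q0, q1, q2, q3, q4, q5, q6, q7}.
Some path from q0 reaches a state where AG (on → AX (fan → ¬on)) holds.
q0 ∈ Sat(EF AG (on → AX (fan → ¬on))).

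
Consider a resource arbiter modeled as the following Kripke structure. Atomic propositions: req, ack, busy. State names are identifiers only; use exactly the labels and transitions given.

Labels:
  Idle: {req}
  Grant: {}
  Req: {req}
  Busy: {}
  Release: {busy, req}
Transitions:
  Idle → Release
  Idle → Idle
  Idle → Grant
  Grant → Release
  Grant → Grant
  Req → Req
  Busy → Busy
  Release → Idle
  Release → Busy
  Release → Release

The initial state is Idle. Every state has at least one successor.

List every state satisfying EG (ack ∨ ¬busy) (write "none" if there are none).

States satisfying ack ∨ ¬busy: {Idle, Grant, Req, Busy}.
States satisfying EG (ack ∨ ¬busy): {Idle, Grant, Req, Busy}.

{Idle, Grant, Req, Busy}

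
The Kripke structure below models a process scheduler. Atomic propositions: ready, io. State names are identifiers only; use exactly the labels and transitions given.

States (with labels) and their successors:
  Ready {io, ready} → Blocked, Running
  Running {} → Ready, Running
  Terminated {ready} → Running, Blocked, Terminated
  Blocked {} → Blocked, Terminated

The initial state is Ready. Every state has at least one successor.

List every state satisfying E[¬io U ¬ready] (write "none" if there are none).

{Running, Terminated, Blocked}

States satisfying ¬io: {Running, Terminated, Blocked}.
States satisfying ¬ready: {Running, Blocked}.
States satisfying E[¬io U ¬ready]: {Running, Terminated, Blocked}.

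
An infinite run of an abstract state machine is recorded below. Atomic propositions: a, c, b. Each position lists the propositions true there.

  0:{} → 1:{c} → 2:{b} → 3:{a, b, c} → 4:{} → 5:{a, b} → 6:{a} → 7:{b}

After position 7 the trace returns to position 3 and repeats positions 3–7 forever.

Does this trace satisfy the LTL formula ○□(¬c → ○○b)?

No

The position after 0 is 1; □(¬c → ○○b) is false there.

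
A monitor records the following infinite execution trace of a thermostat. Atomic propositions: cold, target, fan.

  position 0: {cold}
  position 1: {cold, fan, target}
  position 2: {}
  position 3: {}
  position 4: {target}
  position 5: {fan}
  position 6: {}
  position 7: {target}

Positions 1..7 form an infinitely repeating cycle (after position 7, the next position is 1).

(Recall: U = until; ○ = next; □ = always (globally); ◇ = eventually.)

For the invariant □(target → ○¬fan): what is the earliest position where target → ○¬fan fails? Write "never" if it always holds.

4

Check target → ○¬fan at each position in order: 0 ✓, 1 ✓, 2 ✓, 3 ✓.
At position 4 the labels are {target} and the next position 5 has {fan}, so target → ○¬fan is false there. This is the first violation.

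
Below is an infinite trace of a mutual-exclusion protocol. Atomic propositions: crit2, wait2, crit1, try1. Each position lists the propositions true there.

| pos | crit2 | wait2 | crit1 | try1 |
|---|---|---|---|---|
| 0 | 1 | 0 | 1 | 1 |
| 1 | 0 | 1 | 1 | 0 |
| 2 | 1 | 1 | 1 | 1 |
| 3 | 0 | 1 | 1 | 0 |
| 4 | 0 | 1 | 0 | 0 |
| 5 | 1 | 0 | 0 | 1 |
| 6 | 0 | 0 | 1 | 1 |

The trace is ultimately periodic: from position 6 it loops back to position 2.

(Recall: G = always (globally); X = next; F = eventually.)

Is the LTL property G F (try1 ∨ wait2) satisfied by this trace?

F (try1 ∨ wait2) holds at every position 0..6, and those are all positions ever visited, so G F (try1 ∨ wait2) holds.

Satisfied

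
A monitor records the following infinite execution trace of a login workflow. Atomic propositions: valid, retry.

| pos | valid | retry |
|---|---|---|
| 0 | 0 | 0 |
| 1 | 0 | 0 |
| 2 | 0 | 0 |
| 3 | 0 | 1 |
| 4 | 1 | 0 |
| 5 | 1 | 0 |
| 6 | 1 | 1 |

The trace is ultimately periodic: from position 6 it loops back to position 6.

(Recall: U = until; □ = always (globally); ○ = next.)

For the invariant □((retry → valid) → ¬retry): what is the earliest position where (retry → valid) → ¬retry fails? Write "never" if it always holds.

6

Check (retry → valid) → ¬retry at each position in order: 0 ✓, 1 ✓, 2 ✓, 3 ✓, 4 ✓, 5 ✓.
At position 6 the labels are {retry, valid}, so (retry → valid) → ¬retry is false there. This is the first violation.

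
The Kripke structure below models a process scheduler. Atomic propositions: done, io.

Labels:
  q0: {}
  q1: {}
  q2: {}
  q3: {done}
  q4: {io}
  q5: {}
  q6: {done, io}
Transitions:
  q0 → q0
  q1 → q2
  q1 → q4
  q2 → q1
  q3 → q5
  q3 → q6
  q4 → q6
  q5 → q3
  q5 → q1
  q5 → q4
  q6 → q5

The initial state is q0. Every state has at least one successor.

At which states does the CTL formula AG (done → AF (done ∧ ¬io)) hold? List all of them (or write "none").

States satisfying done → AF (done ∧ ¬io): {q0, q1, q2, q3, q4, q5}.
States satisfying AG (done → AF (done ∧ ¬io)): {q0}.

{q0}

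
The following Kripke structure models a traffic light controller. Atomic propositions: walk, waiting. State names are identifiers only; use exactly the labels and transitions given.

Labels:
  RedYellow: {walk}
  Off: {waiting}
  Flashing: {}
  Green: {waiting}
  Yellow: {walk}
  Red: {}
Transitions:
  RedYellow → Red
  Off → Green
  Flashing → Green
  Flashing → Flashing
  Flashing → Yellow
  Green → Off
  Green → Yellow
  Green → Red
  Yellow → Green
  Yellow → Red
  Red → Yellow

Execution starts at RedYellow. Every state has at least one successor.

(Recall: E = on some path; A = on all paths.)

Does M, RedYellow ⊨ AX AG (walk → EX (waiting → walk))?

States satisfying AG (walk → EX (waiting → walk)): {RedYellow, Off, Flashing, Green, Yellow, Red}.
States satisfying AX AG (walk → EX (waiting → walk)): {RedYellow, Off, Flashing, Green, Yellow, Red}.
RedYellow ∈ Sat(AX AG (walk → EX (waiting → walk))).

Satisfied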